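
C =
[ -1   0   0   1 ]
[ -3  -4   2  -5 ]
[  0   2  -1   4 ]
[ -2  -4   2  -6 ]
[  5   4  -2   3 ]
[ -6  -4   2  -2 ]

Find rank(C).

2

Row reduce to echelon form.
R2 ← R2 − (3)·R1: [0, -4, 2, -8]
R4 ← R4 − (2)·R1: [0, -4, 2, -8]
R5 ← R5 + (5)·R1: [0, 4, -2, 8]
R6 ← R6 − (6)·R1: [0, -4, 2, -8]
R3 ← R3 + (1/2)·R2: [0, 0, 0, 0]
R4 ← R4 − R2: [0, 0, 0, 0]
R5 ← R5 + R2: [0, 0, 0, 0]
R6 ← R6 − R2: [0, 0, 0, 0]
Echelon form has 2 nonzero rows, so rank(C) = 2.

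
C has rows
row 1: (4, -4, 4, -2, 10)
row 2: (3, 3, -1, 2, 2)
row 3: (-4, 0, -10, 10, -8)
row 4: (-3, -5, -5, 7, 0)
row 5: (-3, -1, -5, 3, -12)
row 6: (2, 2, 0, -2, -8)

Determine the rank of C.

5

Row reduce to echelon form.
R2 ← R2 − (3/4)·R1: [0, 6, -4, 7/2, -11/2]
R3 ← R3 + R1: [0, -4, -6, 8, 2]
R4 ← R4 + (3/4)·R1: [0, -8, -2, 11/2, 15/2]
R5 ← R5 + (3/4)·R1: [0, -4, -2, 3/2, -9/2]
R6 ← R6 − (1/2)·R1: [0, 4, -2, -1, -13]
R3 ← R3 + (2/3)·R2: [0, 0, -26/3, 31/3, -5/3]
R4 ← R4 + (4/3)·R2: [0, 0, -22/3, 61/6, 1/6]
R5 ← R5 + (2/3)·R2: [0, 0, -14/3, 23/6, -49/6]
R6 ← R6 − (2/3)·R2: [0, 0, 2/3, -10/3, -28/3]
R4 ← R4 − (11/13)·R3: [0, 0, 0, 37/26, 41/26]
R5 ← R5 − (7/13)·R3: [0, 0, 0, -45/26, -189/26]
R6 ← R6 + (1/13)·R3: [0, 0, 0, -33/13, -123/13]
R5 ← R5 + (45/37)·R4: [0, 0, 0, 0, -198/37]
R6 ← R6 + (66/37)·R4: [0, 0, 0, 0, -246/37]
R6 ← R6 − (41/33)·R5: [0, 0, 0, 0, 0]
Echelon form has 5 nonzero rows, so rank(C) = 5.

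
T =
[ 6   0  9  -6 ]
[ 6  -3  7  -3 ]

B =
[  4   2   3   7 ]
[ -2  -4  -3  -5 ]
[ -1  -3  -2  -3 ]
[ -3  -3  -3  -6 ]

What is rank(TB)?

2

First compute TB:
[[ 33,   3,  18,  51],
 [ 32,  12,  22,  54]]
Now row reduce the product.
R2 ← R2 − (32/33)·R1: [0, 100/11, 50/11, 50/11]
2 nonzero rows, so rank(TB) = 2.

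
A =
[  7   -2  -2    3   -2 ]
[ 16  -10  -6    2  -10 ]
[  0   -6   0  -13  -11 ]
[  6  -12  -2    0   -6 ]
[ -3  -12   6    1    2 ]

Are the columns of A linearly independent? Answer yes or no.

Row reduce A to echelon form.
R2 ← R2 − (16/7)·R1: [0, -38/7, -10/7, -34/7, -38/7]
R4 ← R4 − (6/7)·R1: [0, -72/7, -2/7, -18/7, -30/7]
R5 ← R5 + (3/7)·R1: [0, -90/7, 36/7, 16/7, 8/7]
R3 ← R3 − (21/19)·R2: [0, 0, 30/19, -145/19, -5]
R4 ← R4 − (36/19)·R2: [0, 0, 46/19, 126/19, 6]
R5 ← R5 − (45/19)·R2: [0, 0, 162/19, 262/19, 14]
R4 ← R4 − (23/15)·R3: [0, 0, 0, 55/3, 41/3]
R5 ← R5 − (27/5)·R3: [0, 0, 0, 55, 41]
R5 ← R5 − (3)·R4: [0, 0, 0, 0, 0]
4 pivots among 5 columns.
Only 4 < 5 pivot columns, so the columns are linearly dependent.

no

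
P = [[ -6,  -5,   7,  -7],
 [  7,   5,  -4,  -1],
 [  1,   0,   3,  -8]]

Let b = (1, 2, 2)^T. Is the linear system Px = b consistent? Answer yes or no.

no

Row reduce the augmented matrix [P | b].
R2 ← R2 + (7/6)·R1: [0, -5/6, 25/6, -55/6, 19/6]
R3 ← R3 + (1/6)·R1: [0, -5/6, 25/6, -55/6, 13/6]
R3 ← R3 − R2: [0, 0, 0, 0, -1]
The echelon form has 3 nonzero rows; the last pivot sits in the augmented column, so rank(P) = 2 but rank([P|b]) = 3.
Since the ranks differ, the system is inconsistent.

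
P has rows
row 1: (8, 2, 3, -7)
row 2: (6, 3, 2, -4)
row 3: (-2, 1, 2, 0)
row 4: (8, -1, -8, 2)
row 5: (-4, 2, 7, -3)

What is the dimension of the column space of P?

3

Row reduce to echelon form.
R2 ← R2 − (3/4)·R1: [0, 3/2, -1/4, 5/4]
R3 ← R3 + (1/4)·R1: [0, 3/2, 11/4, -7/4]
R4 ← R4 − R1: [0, -3, -11, 9]
R5 ← R5 + (1/2)·R1: [0, 3, 17/2, -13/2]
R3 ← R3 − R2: [0, 0, 3, -3]
R4 ← R4 + (2)·R2: [0, 0, -23/2, 23/2]
R5 ← R5 − (2)·R2: [0, 0, 9, -9]
R4 ← R4 + (23/6)·R3: [0, 0, 0, 0]
R5 ← R5 − (3)·R3: [0, 0, 0, 0]
Echelon form has 3 nonzero rows, so rank(P) = 3.
The column space has dimension equal to the rank: 3.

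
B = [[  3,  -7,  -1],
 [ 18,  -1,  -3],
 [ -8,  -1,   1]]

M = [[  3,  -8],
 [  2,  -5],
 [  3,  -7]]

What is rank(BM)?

First compute BM:
[[ -8,  18],
 [ 43, -118],
 [-23,  62]]
Now row reduce the product.
R2 ← R2 + (43/8)·R1: [0, -85/4]
R3 ← R3 − (23/8)·R1: [0, 41/4]
R3 ← R3 + (41/85)·R2: [0, 0]
2 nonzero rows, so rank(BM) = 2.

2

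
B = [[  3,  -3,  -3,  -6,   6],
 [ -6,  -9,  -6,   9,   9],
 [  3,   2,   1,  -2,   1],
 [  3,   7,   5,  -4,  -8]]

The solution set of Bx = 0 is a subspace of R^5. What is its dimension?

Row reduce to echelon form.
R2 ← R2 + (2)·R1: [0, -15, -12, -3, 21]
R3 ← R3 − R1: [0, 5, 4, 4, -5]
R4 ← R4 − R1: [0, 10, 8, 2, -14]
R3 ← R3 + (1/3)·R2: [0, 0, 0, 3, 2]
R4 ← R4 + (2/3)·R2: [0, 0, 0, 0, 0]
3 nonzero rows, so rank(B) = 3.
B has 5 columns; by rank–nullity, nullity = 5 − 3 = 2.

2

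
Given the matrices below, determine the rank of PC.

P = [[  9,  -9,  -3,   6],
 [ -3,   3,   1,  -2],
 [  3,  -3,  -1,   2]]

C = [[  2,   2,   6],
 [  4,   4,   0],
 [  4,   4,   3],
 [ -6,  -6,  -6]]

1

First compute PC:
[[-66, -66,   9],
 [ 22,  22,  -3],
 [-22, -22,   3]]
Now row reduce the product.
R2 ← R2 + (1/3)·R1: [0, 0, 0]
R3 ← R3 − (1/3)·R1: [0, 0, 0]
1 nonzero row, so rank(PC) = 1.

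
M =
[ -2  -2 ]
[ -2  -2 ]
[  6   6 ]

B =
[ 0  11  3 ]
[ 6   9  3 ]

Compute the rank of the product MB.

First compute MB:
[[-12, -40, -12],
 [-12, -40, -12],
 [ 36, 120,  36]]
Now row reduce the product.
R2 ← R2 − R1: [0, 0, 0]
R3 ← R3 + (3)·R1: [0, 0, 0]
1 nonzero row, so rank(MB) = 1.

1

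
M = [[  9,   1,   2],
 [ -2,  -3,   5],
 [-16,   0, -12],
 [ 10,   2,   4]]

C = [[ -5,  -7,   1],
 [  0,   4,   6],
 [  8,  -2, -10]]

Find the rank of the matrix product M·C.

First compute MC:
[[-29, -63,  -5],
 [ 50,  -8, -70],
 [-16, 136, 104],
 [-18, -70, -18]]
Now row reduce the product.
R2 ← R2 + (50/29)·R1: [0, -3382/29, -2280/29]
R3 ← R3 − (16/29)·R1: [0, 4952/29, 3096/29]
R4 ← R4 − (18/29)·R1: [0, -896/29, -432/29]
R3 ← R3 + (2476/1691)·R2: [0, 0, -744/89]
R4 ← R4 − (448/1691)·R2: [0, 0, 528/89]
R4 ← R4 + (22/31)·R3: [0, 0, 0]
3 nonzero rows, so rank(MC) = 3.

3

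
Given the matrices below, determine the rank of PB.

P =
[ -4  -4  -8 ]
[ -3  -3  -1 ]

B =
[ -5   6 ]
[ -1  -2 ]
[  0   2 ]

2

First compute PB:
[[ 24, -32],
 [ 18, -14]]
Now row reduce the product.
R2 ← R2 − (3/4)·R1: [0, 10]
2 nonzero rows, so rank(PB) = 2.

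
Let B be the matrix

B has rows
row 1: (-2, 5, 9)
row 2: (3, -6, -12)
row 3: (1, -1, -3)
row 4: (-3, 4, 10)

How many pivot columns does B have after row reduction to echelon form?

2

Row reduce to echelon form.
R2 ← R2 + (3/2)·R1: [0, 3/2, 3/2]
R3 ← R3 + (1/2)·R1: [0, 3/2, 3/2]
R4 ← R4 − (3/2)·R1: [0, -7/2, -7/2]
R3 ← R3 − R2: [0, 0, 0]
R4 ← R4 + (7/3)·R2: [0, 0, 0]
Echelon form has 2 nonzero rows, so rank(B) = 2.
Each nonzero row contributes one pivot column: 2 pivot columns.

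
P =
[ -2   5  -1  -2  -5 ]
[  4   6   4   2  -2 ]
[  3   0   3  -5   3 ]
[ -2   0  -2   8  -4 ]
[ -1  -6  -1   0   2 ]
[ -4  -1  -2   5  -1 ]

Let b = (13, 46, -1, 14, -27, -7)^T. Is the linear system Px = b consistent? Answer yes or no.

yes

Row reduce the augmented matrix [P | b].
R2 ← R2 + (2)·R1: [0, 16, 2, -2, -12, 72]
R3 ← R3 + (3/2)·R1: [0, 15/2, 3/2, -8, -9/2, 37/2]
R4 ← R4 − R1: [0, -5, -1, 10, 1, 1]
R5 ← R5 − (1/2)·R1: [0, -17/2, -1/2, 1, 9/2, -67/2]
R6 ← R6 − (2)·R1: [0, -11, 0, 9, 9, -33]
R3 ← R3 − (15/32)·R2: [0, 0, 9/16, -113/16, 9/8, -61/4]
R4 ← R4 + (5/16)·R2: [0, 0, -3/8, 75/8, -11/4, 47/2]
R5 ← R5 + (17/32)·R2: [0, 0, 9/16, -1/16, -15/8, 19/4]
R6 ← R6 + (11/16)·R2: [0, 0, 11/8, 61/8, 3/4, 33/2]
R4 ← R4 + (2/3)·R3: [0, 0, 0, 14/3, -2, 40/3]
R5 ← R5 − R3: [0, 0, 0, 7, -3, 20]
R6 ← R6 − (22/9)·R3: [0, 0, 0, 224/9, -2, 484/9]
R5 ← R5 − (3/2)·R4: [0, 0, 0, 0, 0, 0]
R6 ← R6 − (16/3)·R4: [0, 0, 0, 0, 26/3, -52/3]
Swap R5 ↔ R6
The echelon form has 5 nonzero rows, and every pivot lies in the first 5 columns, so rank(P) = rank([P|b]) = 5.
The system is consistent.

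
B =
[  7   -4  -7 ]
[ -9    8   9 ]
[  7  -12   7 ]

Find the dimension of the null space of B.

0

Row reduce to echelon form.
R2 ← R2 + (9/7)·R1: [0, 20/7, 0]
R3 ← R3 − R1: [0, -8, 14]
R3 ← R3 + (14/5)·R2: [0, 0, 14]
3 nonzero rows, so rank(B) = 3.
B has 3 columns; by rank–nullity, nullity = 3 − 3 = 0.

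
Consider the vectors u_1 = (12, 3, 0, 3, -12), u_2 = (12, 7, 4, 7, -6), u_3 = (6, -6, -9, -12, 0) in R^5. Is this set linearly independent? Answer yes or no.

yes

Form the matrix with these vectors as rows and row reduce.
R2 ← R2 − R1: [0, 4, 4, 4, 6]
R3 ← R3 − (1/2)·R1: [0, -15/2, -9, -27/2, 6]
R3 ← R3 + (15/8)·R2: [0, 0, -3/2, -6, 69/4]
3 nonzero rows, so the 3 vectors span a space of dimension 3.
Since 3 = 3, the vectors are linearly independent.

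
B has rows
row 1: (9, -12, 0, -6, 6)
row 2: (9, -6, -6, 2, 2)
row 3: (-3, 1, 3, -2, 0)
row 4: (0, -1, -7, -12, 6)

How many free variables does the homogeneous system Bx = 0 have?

2

Row reduce to echelon form.
R2 ← R2 − R1: [0, 6, -6, 8, -4]
R3 ← R3 + (1/3)·R1: [0, -3, 3, -4, 2]
R3 ← R3 + (1/2)·R2: [0, 0, 0, 0, 0]
R4 ← R4 + (1/6)·R2: [0, 0, -8, -32/3, 16/3]
Swap R3 ↔ R4
3 nonzero rows, so rank(B) = 3.
B has 5 columns; by rank–nullity, nullity = 5 − 3 = 2.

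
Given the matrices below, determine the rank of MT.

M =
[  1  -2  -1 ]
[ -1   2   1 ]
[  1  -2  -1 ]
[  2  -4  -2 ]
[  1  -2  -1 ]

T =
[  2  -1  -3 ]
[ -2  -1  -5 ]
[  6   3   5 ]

1

First compute MT:
[[  0,  -2,   2],
 [  0,   2,  -2],
 [  0,  -2,   2],
 [  0,  -4,   4],
 [  0,  -2,   2]]
Now row reduce the product.
R2 ← R2 + R1: [0, 0, 0]
R3 ← R3 − R1: [0, 0, 0]
R4 ← R4 − (2)·R1: [0, 0, 0]
R5 ← R5 − R1: [0, 0, 0]
1 nonzero row, so rank(MT) = 1.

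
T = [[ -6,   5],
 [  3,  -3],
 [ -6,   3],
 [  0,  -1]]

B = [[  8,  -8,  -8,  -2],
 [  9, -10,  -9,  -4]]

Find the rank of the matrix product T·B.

2

First compute TB:
[[ -3,  -2,   3,  -8],
 [ -3,   6,   3,   6],
 [-21,  18,  21,   0],
 [ -9,  10,   9,   4]]
Now row reduce the product.
R2 ← R2 − R1: [0, 8, 0, 14]
R3 ← R3 − (7)·R1: [0, 32, 0, 56]
R4 ← R4 − (3)·R1: [0, 16, 0, 28]
R3 ← R3 − (4)·R2: [0, 0, 0, 0]
R4 ← R4 − (2)·R2: [0, 0, 0, 0]
2 nonzero rows, so rank(TB) = 2.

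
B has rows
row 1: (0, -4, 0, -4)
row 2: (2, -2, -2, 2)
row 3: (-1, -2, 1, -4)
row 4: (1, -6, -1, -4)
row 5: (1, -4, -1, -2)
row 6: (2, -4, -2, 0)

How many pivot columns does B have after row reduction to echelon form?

2

Row reduce to echelon form.
Swap R1 ↔ R2
R3 ← R3 + (1/2)·R1: [0, -3, 0, -3]
R4 ← R4 − (1/2)·R1: [0, -5, 0, -5]
R5 ← R5 − (1/2)·R1: [0, -3, 0, -3]
R6 ← R6 − R1: [0, -2, 0, -2]
R3 ← R3 − (3/4)·R2: [0, 0, 0, 0]
R4 ← R4 − (5/4)·R2: [0, 0, 0, 0]
R5 ← R5 − (3/4)·R2: [0, 0, 0, 0]
R6 ← R6 − (1/2)·R2: [0, 0, 0, 0]
Echelon form has 2 nonzero rows, so rank(B) = 2.
Each nonzero row contributes one pivot column: 2 pivot columns.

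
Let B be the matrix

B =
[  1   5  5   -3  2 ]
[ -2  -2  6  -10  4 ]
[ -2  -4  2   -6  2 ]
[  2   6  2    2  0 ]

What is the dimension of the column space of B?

2

Row reduce to echelon form.
R2 ← R2 + (2)·R1: [0, 8, 16, -16, 8]
R3 ← R3 + (2)·R1: [0, 6, 12, -12, 6]
R4 ← R4 − (2)·R1: [0, -4, -8, 8, -4]
R3 ← R3 − (3/4)·R2: [0, 0, 0, 0, 0]
R4 ← R4 + (1/2)·R2: [0, 0, 0, 0, 0]
Echelon form has 2 nonzero rows, so rank(B) = 2.
The column space has dimension equal to the rank: 2.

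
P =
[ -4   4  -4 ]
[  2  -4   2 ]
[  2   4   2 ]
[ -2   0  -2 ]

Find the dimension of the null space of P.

Row reduce to echelon form.
R2 ← R2 + (1/2)·R1: [0, -2, 0]
R3 ← R3 + (1/2)·R1: [0, 6, 0]
R4 ← R4 − (1/2)·R1: [0, -2, 0]
R3 ← R3 + (3)·R2: [0, 0, 0]
R4 ← R4 − R2: [0, 0, 0]
2 nonzero rows, so rank(P) = 2.
P has 3 columns; by rank–nullity, nullity = 3 − 2 = 1.

1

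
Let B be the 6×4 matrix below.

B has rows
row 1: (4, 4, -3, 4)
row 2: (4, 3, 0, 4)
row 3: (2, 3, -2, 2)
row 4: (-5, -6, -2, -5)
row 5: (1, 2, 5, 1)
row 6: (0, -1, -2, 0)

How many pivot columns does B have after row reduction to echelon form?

Row reduce to echelon form.
R2 ← R2 − R1: [0, -1, 3, 0]
R3 ← R3 − (1/2)·R1: [0, 1, -1/2, 0]
R4 ← R4 + (5/4)·R1: [0, -1, -23/4, 0]
R5 ← R5 − (1/4)·R1: [0, 1, 23/4, 0]
R3 ← R3 + R2: [0, 0, 5/2, 0]
R4 ← R4 − R2: [0, 0, -35/4, 0]
R5 ← R5 + R2: [0, 0, 35/4, 0]
R6 ← R6 − R2: [0, 0, -5, 0]
R4 ← R4 + (7/2)·R3: [0, 0, 0, 0]
R5 ← R5 − (7/2)·R3: [0, 0, 0, 0]
R6 ← R6 + (2)·R3: [0, 0, 0, 0]
Echelon form has 3 nonzero rows, so rank(B) = 3.
Each nonzero row contributes one pivot column: 3 pivot columns.

3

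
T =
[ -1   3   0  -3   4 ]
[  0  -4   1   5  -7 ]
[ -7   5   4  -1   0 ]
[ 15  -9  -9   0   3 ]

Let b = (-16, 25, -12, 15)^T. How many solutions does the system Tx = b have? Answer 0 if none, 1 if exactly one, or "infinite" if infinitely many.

Row reduce the augmented matrix [T | b].
R3 ← R3 − (7)·R1: [0, -16, 4, 20, -28, 100]
R4 ← R4 + (15)·R1: [0, 36, -9, -45, 63, -225]
R3 ← R3 − (4)·R2: [0, 0, 0, 0, 0, 0]
R4 ← R4 + (9)·R2: [0, 0, 0, 0, 0, 0]
The echelon form has 2 nonzero rows, and every pivot lies in the first 5 columns, so rank(T) = rank([T|b]) = 2.
The system is consistent.
rank = 2 < 5 unknowns, so there are infinitely many solutions.

infinite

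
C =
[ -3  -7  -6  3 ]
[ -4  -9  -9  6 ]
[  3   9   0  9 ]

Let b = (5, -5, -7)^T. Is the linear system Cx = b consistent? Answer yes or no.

Row reduce the augmented matrix [C | b].
R2 ← R2 − (4/3)·R1: [0, 1/3, -1, 2, -35/3]
R3 ← R3 + R1: [0, 2, -6, 12, -2]
R3 ← R3 − (6)·R2: [0, 0, 0, 0, 68]
The echelon form has 3 nonzero rows; the last pivot sits in the augmented column, so rank(C) = 2 but rank([C|b]) = 3.
Since the ranks differ, the system is inconsistent.

no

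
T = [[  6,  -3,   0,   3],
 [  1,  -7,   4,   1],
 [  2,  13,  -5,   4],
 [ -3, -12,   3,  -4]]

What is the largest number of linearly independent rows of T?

4

Row reduce to echelon form.
R2 ← R2 − (1/6)·R1: [0, -13/2, 4, 1/2]
R3 ← R3 − (1/3)·R1: [0, 14, -5, 3]
R4 ← R4 + (1/2)·R1: [0, -27/2, 3, -5/2]
R3 ← R3 + (28/13)·R2: [0, 0, 47/13, 53/13]
R4 ← R4 − (27/13)·R2: [0, 0, -69/13, -46/13]
R4 ← R4 + (69/47)·R3: [0, 0, 0, 115/47]
Echelon form has 4 nonzero rows, so rank(T) = 4.
The rank gives the maximum number of linearly independent rows: 4.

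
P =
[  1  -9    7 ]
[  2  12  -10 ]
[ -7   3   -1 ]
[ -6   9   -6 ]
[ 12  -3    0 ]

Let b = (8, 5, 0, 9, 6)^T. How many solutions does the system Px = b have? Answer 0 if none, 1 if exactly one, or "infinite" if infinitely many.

0

Row reduce the augmented matrix [P | b].
R2 ← R2 − (2)·R1: [0, 30, -24, -11]
R3 ← R3 + (7)·R1: [0, -60, 48, 56]
R4 ← R4 + (6)·R1: [0, -45, 36, 57]
R5 ← R5 − (12)·R1: [0, 105, -84, -90]
R3 ← R3 + (2)·R2: [0, 0, 0, 34]
R4 ← R4 + (3/2)·R2: [0, 0, 0, 81/2]
R5 ← R5 − (7/2)·R2: [0, 0, 0, -103/2]
R4 ← R4 − (81/68)·R3: [0, 0, 0, 0]
R5 ← R5 + (103/68)·R3: [0, 0, 0, 0]
The echelon form has 3 nonzero rows; the last pivot sits in the augmented column, so rank(P) = 2 but rank([P|b]) = 3.
Since the ranks differ, the system is inconsistent.
It has no solutions.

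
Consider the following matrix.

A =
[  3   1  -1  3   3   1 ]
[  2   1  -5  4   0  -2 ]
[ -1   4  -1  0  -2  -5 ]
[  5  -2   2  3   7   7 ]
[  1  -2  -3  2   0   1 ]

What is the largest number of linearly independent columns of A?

3

Row reduce to echelon form.
R2 ← R2 − (2/3)·R1: [0, 1/3, -13/3, 2, -2, -8/3]
R3 ← R3 + (1/3)·R1: [0, 13/3, -4/3, 1, -1, -14/3]
R4 ← R4 − (5/3)·R1: [0, -11/3, 11/3, -2, 2, 16/3]
R5 ← R5 − (1/3)·R1: [0, -7/3, -8/3, 1, -1, 2/3]
R3 ← R3 − (13)·R2: [0, 0, 55, -25, 25, 30]
R4 ← R4 + (11)·R2: [0, 0, -44, 20, -20, -24]
R5 ← R5 + (7)·R2: [0, 0, -33, 15, -15, -18]
R4 ← R4 + (4/5)·R3: [0, 0, 0, 0, 0, 0]
R5 ← R5 + (3/5)·R3: [0, 0, 0, 0, 0, 0]
Echelon form has 3 nonzero rows, so rank(A) = 3.
The rank gives the maximum number of linearly independent columns: 3.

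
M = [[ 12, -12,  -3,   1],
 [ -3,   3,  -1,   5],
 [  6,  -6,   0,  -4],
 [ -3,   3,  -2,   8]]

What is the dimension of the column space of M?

Row reduce to echelon form.
R2 ← R2 + (1/4)·R1: [0, 0, -7/4, 21/4]
R3 ← R3 − (1/2)·R1: [0, 0, 3/2, -9/2]
R4 ← R4 + (1/4)·R1: [0, 0, -11/4, 33/4]
R3 ← R3 + (6/7)·R2: [0, 0, 0, 0]
R4 ← R4 − (11/7)·R2: [0, 0, 0, 0]
Echelon form has 2 nonzero rows, so rank(M) = 2.
The column space has dimension equal to the rank: 2.

2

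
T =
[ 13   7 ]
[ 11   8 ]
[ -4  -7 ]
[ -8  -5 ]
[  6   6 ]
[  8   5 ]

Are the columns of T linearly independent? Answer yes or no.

Row reduce T to echelon form.
R2 ← R2 − (11/13)·R1: [0, 27/13]
R3 ← R3 + (4/13)·R1: [0, -63/13]
R4 ← R4 + (8/13)·R1: [0, -9/13]
R5 ← R5 − (6/13)·R1: [0, 36/13]
R6 ← R6 − (8/13)·R1: [0, 9/13]
R3 ← R3 + (7/3)·R2: [0, 0]
R4 ← R4 + (1/3)·R2: [0, 0]
R5 ← R5 − (4/3)·R2: [0, 0]
R6 ← R6 − (1/3)·R2: [0, 0]
2 pivots among 2 columns.
Every column is a pivot column, so the columns are linearly independent.

yes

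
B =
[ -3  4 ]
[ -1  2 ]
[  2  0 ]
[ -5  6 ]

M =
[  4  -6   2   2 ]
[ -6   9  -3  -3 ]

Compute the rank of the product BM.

First compute BM:
[[-36,  54, -18, -18],
 [-16,  24,  -8,  -8],
 [  8, -12,   4,   4],
 [-56,  84, -28, -28]]
Now row reduce the product.
R2 ← R2 − (4/9)·R1: [0, 0, 0, 0]
R3 ← R3 + (2/9)·R1: [0, 0, 0, 0]
R4 ← R4 − (14/9)·R1: [0, 0, 0, 0]
1 nonzero row, so rank(BM) = 1.

1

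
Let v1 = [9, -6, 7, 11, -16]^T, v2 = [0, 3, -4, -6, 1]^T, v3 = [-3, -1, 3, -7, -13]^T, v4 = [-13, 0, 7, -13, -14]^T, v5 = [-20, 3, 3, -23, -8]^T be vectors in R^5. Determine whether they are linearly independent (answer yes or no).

Form the matrix with these vectors as rows and row reduce.
R3 ← R3 + (1/3)·R1: [0, -3, 16/3, -10/3, -55/3]
R4 ← R4 + (13/9)·R1: [0, -26/3, 154/9, 26/9, -334/9]
R5 ← R5 + (20/9)·R1: [0, -31/3, 167/9, 13/9, -392/9]
R3 ← R3 + R2: [0, 0, 4/3, -28/3, -52/3]
R4 ← R4 + (26/9)·R2: [0, 0, 50/9, -130/9, -308/9]
R5 ← R5 + (31/9)·R2: [0, 0, 43/9, -173/9, -361/9]
R4 ← R4 − (25/6)·R3: [0, 0, 0, 220/9, 38]
R5 ← R5 − (43/12)·R3: [0, 0, 0, 128/9, 22]
R5 ← R5 − (32/55)·R4: [0, 0, 0, 0, -6/55]
5 nonzero rows, so the 5 vectors span a space of dimension 5.
Since 5 = 5, the vectors are linearly independent.

yes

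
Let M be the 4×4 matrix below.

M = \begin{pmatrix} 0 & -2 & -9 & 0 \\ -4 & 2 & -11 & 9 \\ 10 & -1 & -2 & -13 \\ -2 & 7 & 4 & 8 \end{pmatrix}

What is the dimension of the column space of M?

3

Row reduce to echelon form.
Swap R1 ↔ R2
R3 ← R3 + (5/2)·R1: [0, 4, -59/2, 19/2]
R4 ← R4 − (1/2)·R1: [0, 6, 19/2, 7/2]
R3 ← R3 + (2)·R2: [0, 0, -95/2, 19/2]
R4 ← R4 + (3)·R2: [0, 0, -35/2, 7/2]
R4 ← R4 − (7/19)·R3: [0, 0, 0, 0]
Echelon form has 3 nonzero rows, so rank(M) = 3.
The column space has dimension equal to the rank: 3.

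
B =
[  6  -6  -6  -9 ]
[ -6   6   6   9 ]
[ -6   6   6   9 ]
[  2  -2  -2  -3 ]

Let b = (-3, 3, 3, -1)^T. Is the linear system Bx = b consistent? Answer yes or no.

Row reduce the augmented matrix [B | b].
R2 ← R2 + R1: [0, 0, 0, 0, 0]
R3 ← R3 + R1: [0, 0, 0, 0, 0]
R4 ← R4 − (1/3)·R1: [0, 0, 0, 0, 0]
The echelon form has 1 nonzero rows, and every pivot lies in the first 4 columns, so rank(B) = rank([B|b]) = 1.
The system is consistent.

yes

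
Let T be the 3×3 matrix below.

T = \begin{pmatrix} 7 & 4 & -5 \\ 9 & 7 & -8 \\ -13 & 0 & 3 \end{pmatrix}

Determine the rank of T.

Row reduce to echelon form.
R2 ← R2 − (9/7)·R1: [0, 13/7, -11/7]
R3 ← R3 + (13/7)·R1: [0, 52/7, -44/7]
R3 ← R3 − (4)·R2: [0, 0, 0]
Echelon form has 2 nonzero rows, so rank(T) = 2.

2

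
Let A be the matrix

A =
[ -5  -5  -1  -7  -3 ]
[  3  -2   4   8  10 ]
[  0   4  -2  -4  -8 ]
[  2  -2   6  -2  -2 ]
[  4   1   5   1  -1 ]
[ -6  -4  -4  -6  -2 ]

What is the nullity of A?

Row reduce to echelon form.
R2 ← R2 + (3/5)·R1: [0, -5, 17/5, 19/5, 41/5]
R4 ← R4 + (2/5)·R1: [0, -4, 28/5, -24/5, -16/5]
R5 ← R5 + (4/5)·R1: [0, -3, 21/5, -23/5, -17/5]
R6 ← R6 − (6/5)·R1: [0, 2, -14/5, 12/5, 8/5]
R3 ← R3 + (4/5)·R2: [0, 0, 18/25, -24/25, -36/25]
R4 ← R4 − (4/5)·R2: [0, 0, 72/25, -196/25, -244/25]
R5 ← R5 − (3/5)·R2: [0, 0, 54/25, -172/25, -208/25]
R6 ← R6 + (2/5)·R2: [0, 0, -36/25, 98/25, 122/25]
R4 ← R4 − (4)·R3: [0, 0, 0, -4, -4]
R5 ← R5 − (3)·R3: [0, 0, 0, -4, -4]
R6 ← R6 + (2)·R3: [0, 0, 0, 2, 2]
R5 ← R5 − R4: [0, 0, 0, 0, 0]
R6 ← R6 + (1/2)·R4: [0, 0, 0, 0, 0]
4 nonzero rows, so rank(A) = 4.
A has 5 columns; by rank–nullity, nullity = 5 − 4 = 1.

1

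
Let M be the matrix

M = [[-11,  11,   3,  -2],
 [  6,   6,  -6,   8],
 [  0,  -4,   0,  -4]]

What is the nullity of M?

Row reduce to echelon form.
R2 ← R2 + (6/11)·R1: [0, 12, -48/11, 76/11]
R3 ← R3 + (1/3)·R2: [0, 0, -16/11, -56/33]
3 nonzero rows, so rank(M) = 3.
M has 4 columns; by rank–nullity, nullity = 4 − 3 = 1.

1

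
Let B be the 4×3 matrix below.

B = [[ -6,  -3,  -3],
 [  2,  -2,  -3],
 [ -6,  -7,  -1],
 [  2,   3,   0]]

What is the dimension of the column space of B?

3

Row reduce to echelon form.
R2 ← R2 + (1/3)·R1: [0, -3, -4]
R3 ← R3 − R1: [0, -4, 2]
R4 ← R4 + (1/3)·R1: [0, 2, -1]
R3 ← R3 − (4/3)·R2: [0, 0, 22/3]
R4 ← R4 + (2/3)·R2: [0, 0, -11/3]
R4 ← R4 + (1/2)·R3: [0, 0, 0]
Echelon form has 3 nonzero rows, so rank(B) = 3.
The column space has dimension equal to the rank: 3.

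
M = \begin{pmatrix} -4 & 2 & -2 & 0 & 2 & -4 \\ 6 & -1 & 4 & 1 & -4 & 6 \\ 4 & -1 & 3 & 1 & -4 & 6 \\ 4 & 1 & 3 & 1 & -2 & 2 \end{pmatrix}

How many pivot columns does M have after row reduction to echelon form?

Row reduce to echelon form.
R2 ← R2 + (3/2)·R1: [0, 2, 1, 1, -1, 0]
R3 ← R3 + R1: [0, 1, 1, 1, -2, 2]
R4 ← R4 + R1: [0, 3, 1, 1, 0, -2]
R3 ← R3 − (1/2)·R2: [0, 0, 1/2, 1/2, -3/2, 2]
R4 ← R4 − (3/2)·R2: [0, 0, -1/2, -1/2, 3/2, -2]
R4 ← R4 + R3: [0, 0, 0, 0, 0, 0]
Echelon form has 3 nonzero rows, so rank(M) = 3.
Each nonzero row contributes one pivot column: 3 pivot columns.

3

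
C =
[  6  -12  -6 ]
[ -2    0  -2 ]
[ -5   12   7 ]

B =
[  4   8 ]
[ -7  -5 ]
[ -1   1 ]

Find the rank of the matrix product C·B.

First compute CB:
[[114, 102],
 [ -6, -18],
 [-111, -93]]
Now row reduce the product.
R2 ← R2 + (1/19)·R1: [0, -240/19]
R3 ← R3 + (37/38)·R1: [0, 120/19]
R3 ← R3 + (1/2)·R2: [0, 0]
2 nonzero rows, so rank(CB) = 2.

2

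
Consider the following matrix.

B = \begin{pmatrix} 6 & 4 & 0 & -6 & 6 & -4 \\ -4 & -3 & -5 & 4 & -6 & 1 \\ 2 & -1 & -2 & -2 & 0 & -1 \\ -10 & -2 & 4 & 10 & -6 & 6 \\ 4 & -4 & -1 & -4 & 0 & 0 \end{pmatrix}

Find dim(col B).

Row reduce to echelon form.
R2 ← R2 + (2/3)·R1: [0, -1/3, -5, 0, -2, -5/3]
R3 ← R3 − (1/3)·R1: [0, -7/3, -2, 0, -2, 1/3]
R4 ← R4 + (5/3)·R1: [0, 14/3, 4, 0, 4, -2/3]
R5 ← R5 − (2/3)·R1: [0, -20/3, -1, 0, -4, 8/3]
R3 ← R3 − (7)·R2: [0, 0, 33, 0, 12, 12]
R4 ← R4 + (14)·R2: [0, 0, -66, 0, -24, -24]
R5 ← R5 − (20)·R2: [0, 0, 99, 0, 36, 36]
R4 ← R4 + (2)·R3: [0, 0, 0, 0, 0, 0]
R5 ← R5 − (3)·R3: [0, 0, 0, 0, 0, 0]
Echelon form has 3 nonzero rows, so rank(B) = 3.
The column space has dimension equal to the rank: 3.

3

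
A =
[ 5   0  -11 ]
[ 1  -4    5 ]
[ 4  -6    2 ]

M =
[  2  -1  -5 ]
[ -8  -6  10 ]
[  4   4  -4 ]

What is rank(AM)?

First compute AM:
[[-34, -49,  19],
 [ 54,  43, -65],
 [ 64,  40, -88]]
Now row reduce the product.
R2 ← R2 + (27/17)·R1: [0, -592/17, -592/17]
R3 ← R3 + (32/17)·R1: [0, -888/17, -888/17]
R3 ← R3 − (3/2)·R2: [0, 0, 0]
2 nonzero rows, so rank(AM) = 2.

2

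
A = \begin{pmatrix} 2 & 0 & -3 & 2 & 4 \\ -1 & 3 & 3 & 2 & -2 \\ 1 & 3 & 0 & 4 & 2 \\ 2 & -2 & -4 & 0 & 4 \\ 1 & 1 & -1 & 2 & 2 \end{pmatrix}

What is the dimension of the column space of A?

Row reduce to echelon form.
R2 ← R2 + (1/2)·R1: [0, 3, 3/2, 3, 0]
R3 ← R3 − (1/2)·R1: [0, 3, 3/2, 3, 0]
R4 ← R4 − R1: [0, -2, -1, -2, 0]
R5 ← R5 − (1/2)·R1: [0, 1, 1/2, 1, 0]
R3 ← R3 − R2: [0, 0, 0, 0, 0]
R4 ← R4 + (2/3)·R2: [0, 0, 0, 0, 0]
R5 ← R5 − (1/3)·R2: [0, 0, 0, 0, 0]
Echelon form has 2 nonzero rows, so rank(A) = 2.
The column space has dimension equal to the rank: 2.

2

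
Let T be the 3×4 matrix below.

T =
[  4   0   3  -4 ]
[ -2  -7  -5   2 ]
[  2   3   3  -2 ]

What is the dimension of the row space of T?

2

Row reduce to echelon form.
R2 ← R2 + (1/2)·R1: [0, -7, -7/2, 0]
R3 ← R3 − (1/2)·R1: [0, 3, 3/2, 0]
R3 ← R3 + (3/7)·R2: [0, 0, 0, 0]
Echelon form has 2 nonzero rows, so rank(T) = 2.
The row space has dimension equal to the rank: 2.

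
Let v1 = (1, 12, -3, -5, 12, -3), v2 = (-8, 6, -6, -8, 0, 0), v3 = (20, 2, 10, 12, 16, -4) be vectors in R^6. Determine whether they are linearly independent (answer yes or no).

Form the matrix with these vectors as rows and row reduce.
R2 ← R2 + (8)·R1: [0, 102, -30, -48, 96, -24]
R3 ← R3 − (20)·R1: [0, -238, 70, 112, -224, 56]
R3 ← R3 + (7/3)·R2: [0, 0, 0, 0, 0, 0]
2 nonzero rows, so the 3 vectors span a space of dimension 2.
Since 2 < 3, the vectors are linearly dependent.

no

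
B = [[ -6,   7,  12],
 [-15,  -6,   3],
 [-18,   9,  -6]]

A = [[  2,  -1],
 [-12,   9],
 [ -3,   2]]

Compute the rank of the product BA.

First compute BA:
[[-132,  93],
 [ 33, -33],
 [-126,  87]]
Now row reduce the product.
R2 ← R2 + (1/4)·R1: [0, -39/4]
R3 ← R3 − (21/22)·R1: [0, -39/22]
R3 ← R3 − (2/11)·R2: [0, 0]
2 nonzero rows, so rank(BA) = 2.

2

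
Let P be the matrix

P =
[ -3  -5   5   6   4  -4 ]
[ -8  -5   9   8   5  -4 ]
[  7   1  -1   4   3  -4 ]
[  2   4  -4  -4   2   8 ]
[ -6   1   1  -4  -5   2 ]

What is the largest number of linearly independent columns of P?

Row reduce to echelon form.
R2 ← R2 − (8/3)·R1: [0, 25/3, -13/3, -8, -17/3, 20/3]
R3 ← R3 + (7/3)·R1: [0, -32/3, 32/3, 18, 37/3, -40/3]
R4 ← R4 + (2/3)·R1: [0, 2/3, -2/3, 0, 14/3, 16/3]
R5 ← R5 − (2)·R1: [0, 11, -9, -16, -13, 10]
R3 ← R3 + (32/25)·R2: [0, 0, 128/25, 194/25, 127/25, -24/5]
R4 ← R4 − (2/25)·R2: [0, 0, -8/25, 16/25, 128/25, 24/5]
R5 ← R5 − (33/25)·R2: [0, 0, -82/25, -136/25, -138/25, 6/5]
R4 ← R4 + (1/16)·R3: [0, 0, 0, 9/8, 87/16, 9/2]
R5 ← R5 + (41/64)·R3: [0, 0, 0, -15/32, -145/64, -15/8]
R5 ← R5 + (5/12)·R4: [0, 0, 0, 0, 0, 0]
Echelon form has 4 nonzero rows, so rank(P) = 4.
The rank gives the maximum number of linearly independent columns: 4.

4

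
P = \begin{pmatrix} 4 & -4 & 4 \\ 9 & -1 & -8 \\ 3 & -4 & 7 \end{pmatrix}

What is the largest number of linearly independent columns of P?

3

Row reduce to echelon form.
R2 ← R2 − (9/4)·R1: [0, 8, -17]
R3 ← R3 − (3/4)·R1: [0, -1, 4]
R3 ← R3 + (1/8)·R2: [0, 0, 15/8]
Echelon form has 3 nonzero rows, so rank(P) = 3.
The rank gives the maximum number of linearly independent columns: 3.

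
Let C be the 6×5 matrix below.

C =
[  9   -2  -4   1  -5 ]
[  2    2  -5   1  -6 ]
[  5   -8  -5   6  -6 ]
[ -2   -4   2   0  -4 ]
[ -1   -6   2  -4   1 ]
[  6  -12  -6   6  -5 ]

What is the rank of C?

Row reduce to echelon form.
R2 ← R2 − (2/9)·R1: [0, 22/9, -37/9, 7/9, -44/9]
R3 ← R3 − (5/9)·R1: [0, -62/9, -25/9, 49/9, -29/9]
R4 ← R4 + (2/9)·R1: [0, -40/9, 10/9, 2/9, -46/9]
R5 ← R5 + (1/9)·R1: [0, -56/9, 14/9, -35/9, 4/9]
R6 ← R6 − (2/3)·R1: [0, -32/3, -10/3, 16/3, -5/3]
R3 ← R3 + (31/11)·R2: [0, 0, -158/11, 84/11, -17]
R4 ← R4 + (20/11)·R2: [0, 0, -70/11, 18/11, -14]
R5 ← R5 + (28/11)·R2: [0, 0, -98/11, -21/11, -12]
R6 ← R6 + (48/11)·R2: [0, 0, -234/11, 96/11, -23]
R4 ← R4 − (35/79)·R3: [0, 0, 0, -138/79, -511/79]
R5 ← R5 − (49/79)·R3: [0, 0, 0, -525/79, -115/79]
R6 ← R6 − (117/79)·R3: [0, 0, 0, -204/79, 172/79]
R5 ← R5 − (175/46)·R4: [0, 0, 0, 0, 1065/46]
R6 ← R6 − (34/23)·R4: [0, 0, 0, 0, 270/23]
R6 ← R6 − (36/71)·R5: [0, 0, 0, 0, 0]
Echelon form has 5 nonzero rows, so rank(C) = 5.

5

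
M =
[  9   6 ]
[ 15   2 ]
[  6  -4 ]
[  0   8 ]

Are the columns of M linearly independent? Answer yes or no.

yes

Row reduce M to echelon form.
R2 ← R2 − (5/3)·R1: [0, -8]
R3 ← R3 − (2/3)·R1: [0, -8]
R3 ← R3 − R2: [0, 0]
R4 ← R4 + R2: [0, 0]
2 pivots among 2 columns.
Every column is a pivot column, so the columns are linearly independent.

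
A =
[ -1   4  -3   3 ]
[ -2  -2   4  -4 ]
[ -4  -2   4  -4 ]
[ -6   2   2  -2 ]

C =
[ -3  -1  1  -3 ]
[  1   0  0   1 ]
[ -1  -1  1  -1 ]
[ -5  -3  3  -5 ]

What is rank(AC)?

First compute AC:
[[ -5,  -5,   5,  -5],
 [ 20,  10, -10,  20],
 [ 26,  12, -12,  26],
 [ 28,  10, -10,  28]]
Now row reduce the product.
R2 ← R2 + (4)·R1: [0, -10, 10, 0]
R3 ← R3 + (26/5)·R1: [0, -14, 14, 0]
R4 ← R4 + (28/5)·R1: [0, -18, 18, 0]
R3 ← R3 − (7/5)·R2: [0, 0, 0, 0]
R4 ← R4 − (9/5)·R2: [0, 0, 0, 0]
2 nonzero rows, so rank(AC) = 2.

2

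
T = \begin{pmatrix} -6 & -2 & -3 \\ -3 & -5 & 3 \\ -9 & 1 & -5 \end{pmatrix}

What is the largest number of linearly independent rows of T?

Row reduce to echelon form.
R2 ← R2 − (1/2)·R1: [0, -4, 9/2]
R3 ← R3 − (3/2)·R1: [0, 4, -1/2]
R3 ← R3 + R2: [0, 0, 4]
Echelon form has 3 nonzero rows, so rank(T) = 3.
The rank gives the maximum number of linearly independent rows: 3.

3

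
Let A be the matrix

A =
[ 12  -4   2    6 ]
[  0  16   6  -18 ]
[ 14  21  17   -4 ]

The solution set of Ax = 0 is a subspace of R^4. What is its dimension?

Row reduce to echelon form.
R3 ← R3 − (7/6)·R1: [0, 77/3, 44/3, -11]
R3 ← R3 − (77/48)·R2: [0, 0, 121/24, 143/8]
3 nonzero rows, so rank(A) = 3.
A has 4 columns; by rank–nullity, nullity = 4 − 3 = 1.

1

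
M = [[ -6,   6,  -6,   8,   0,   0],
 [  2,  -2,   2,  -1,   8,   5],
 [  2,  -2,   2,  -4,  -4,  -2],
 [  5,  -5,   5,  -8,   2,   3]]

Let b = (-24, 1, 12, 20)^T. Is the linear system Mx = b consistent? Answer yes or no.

Row reduce the augmented matrix [M | b].
R2 ← R2 + (1/3)·R1: [0, 0, 0, 5/3, 8, 5, -7]
R3 ← R3 + (1/3)·R1: [0, 0, 0, -4/3, -4, -2, 4]
R4 ← R4 + (5/6)·R1: [0, 0, 0, -4/3, 2, 3, 0]
R3 ← R3 + (4/5)·R2: [0, 0, 0, 0, 12/5, 2, -8/5]
R4 ← R4 + (4/5)·R2: [0, 0, 0, 0, 42/5, 7, -28/5]
R4 ← R4 − (7/2)·R3: [0, 0, 0, 0, 0, 0, 0]
The echelon form has 3 nonzero rows, and every pivot lies in the first 6 columns, so rank(M) = rank([M|b]) = 3.
The system is consistent.

yes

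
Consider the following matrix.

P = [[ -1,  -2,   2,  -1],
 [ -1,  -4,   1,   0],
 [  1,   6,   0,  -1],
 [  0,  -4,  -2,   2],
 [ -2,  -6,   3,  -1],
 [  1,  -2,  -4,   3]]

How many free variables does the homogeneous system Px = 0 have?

Row reduce to echelon form.
R2 ← R2 − R1: [0, -2, -1, 1]
R3 ← R3 + R1: [0, 4, 2, -2]
R5 ← R5 − (2)·R1: [0, -2, -1, 1]
R6 ← R6 + R1: [0, -4, -2, 2]
R3 ← R3 + (2)·R2: [0, 0, 0, 0]
R4 ← R4 − (2)·R2: [0, 0, 0, 0]
R5 ← R5 − R2: [0, 0, 0, 0]
R6 ← R6 − (2)·R2: [0, 0, 0, 0]
2 nonzero rows, so rank(P) = 2.
P has 4 columns; by rank–nullity, nullity = 4 − 2 = 2.

2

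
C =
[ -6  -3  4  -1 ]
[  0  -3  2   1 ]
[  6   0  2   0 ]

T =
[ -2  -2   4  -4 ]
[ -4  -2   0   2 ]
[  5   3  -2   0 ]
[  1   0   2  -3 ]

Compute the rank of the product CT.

First compute CT:
[[ 43,  30, -34,  21],
 [ 23,  12,  -2,  -9],
 [ -2,  -6,  20, -24]]
Now row reduce the product.
R2 ← R2 − (23/43)·R1: [0, -174/43, 696/43, -870/43]
R3 ← R3 + (2/43)·R1: [0, -198/43, 792/43, -990/43]
R3 ← R3 − (33/29)·R2: [0, 0, 0, 0]
2 nonzero rows, so rank(CT) = 2.

2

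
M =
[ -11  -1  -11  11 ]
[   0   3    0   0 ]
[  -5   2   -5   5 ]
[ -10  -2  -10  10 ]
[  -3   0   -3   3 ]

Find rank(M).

Row reduce to echelon form.
R3 ← R3 − (5/11)·R1: [0, 27/11, 0, 0]
R4 ← R4 − (10/11)·R1: [0, -12/11, 0, 0]
R5 ← R5 − (3/11)·R1: [0, 3/11, 0, 0]
R3 ← R3 − (9/11)·R2: [0, 0, 0, 0]
R4 ← R4 + (4/11)·R2: [0, 0, 0, 0]
R5 ← R5 − (1/11)·R2: [0, 0, 0, 0]
Echelon form has 2 nonzero rows, so rank(M) = 2.

2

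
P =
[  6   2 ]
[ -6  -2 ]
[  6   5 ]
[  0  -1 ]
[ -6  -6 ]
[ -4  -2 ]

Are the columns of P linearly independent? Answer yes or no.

yes

Row reduce P to echelon form.
R2 ← R2 + R1: [0, 0]
R3 ← R3 − R1: [0, 3]
R5 ← R5 + R1: [0, -4]
R6 ← R6 + (2/3)·R1: [0, -2/3]
Swap R2 ↔ R3
R4 ← R4 + (1/3)·R2: [0, 0]
R5 ← R5 + (4/3)·R2: [0, 0]
R6 ← R6 + (2/9)·R2: [0, 0]
2 pivots among 2 columns.
Every column is a pivot column, so the columns are linearly independent.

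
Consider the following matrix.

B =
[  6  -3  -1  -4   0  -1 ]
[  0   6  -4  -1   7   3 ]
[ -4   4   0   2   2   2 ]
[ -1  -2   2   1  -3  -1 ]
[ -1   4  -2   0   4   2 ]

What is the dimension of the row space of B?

3

Row reduce to echelon form.
R3 ← R3 + (2/3)·R1: [0, 2, -2/3, -2/3, 2, 4/3]
R4 ← R4 + (1/6)·R1: [0, -5/2, 11/6, 1/3, -3, -7/6]
R5 ← R5 + (1/6)·R1: [0, 7/2, -13/6, -2/3, 4, 11/6]
R3 ← R3 − (1/3)·R2: [0, 0, 2/3, -1/3, -1/3, 1/3]
R4 ← R4 + (5/12)·R2: [0, 0, 1/6, -1/12, -1/12, 1/12]
R5 ← R5 − (7/12)·R2: [0, 0, 1/6, -1/12, -1/12, 1/12]
R4 ← R4 − (1/4)·R3: [0, 0, 0, 0, 0, 0]
R5 ← R5 − (1/4)·R3: [0, 0, 0, 0, 0, 0]
Echelon form has 3 nonzero rows, so rank(B) = 3.
The row space has dimension equal to the rank: 3.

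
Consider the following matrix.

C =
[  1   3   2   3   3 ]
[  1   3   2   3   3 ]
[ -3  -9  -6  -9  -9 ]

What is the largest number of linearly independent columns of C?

Row reduce to echelon form.
R2 ← R2 − R1: [0, 0, 0, 0, 0]
R3 ← R3 + (3)·R1: [0, 0, 0, 0, 0]
Echelon form has 1 nonzero row, so rank(C) = 1.
The rank gives the maximum number of linearly independent columns: 1.

1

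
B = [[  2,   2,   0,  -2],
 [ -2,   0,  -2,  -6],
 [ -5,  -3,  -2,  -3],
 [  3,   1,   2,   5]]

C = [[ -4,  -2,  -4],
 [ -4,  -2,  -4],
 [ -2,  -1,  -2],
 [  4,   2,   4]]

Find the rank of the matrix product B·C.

1

First compute BC:
[[-24, -12, -24],
 [-12,  -6, -12],
 [ 24,  12,  24],
 [  0,   0,   0]]
Now row reduce the product.
R2 ← R2 − (1/2)·R1: [0, 0, 0]
R3 ← R3 + R1: [0, 0, 0]
1 nonzero row, so rank(BC) = 1.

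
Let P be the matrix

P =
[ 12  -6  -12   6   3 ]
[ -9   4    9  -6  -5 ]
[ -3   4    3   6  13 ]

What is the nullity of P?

3

Row reduce to echelon form.
R2 ← R2 + (3/4)·R1: [0, -1/2, 0, -3/2, -11/4]
R3 ← R3 + (1/4)·R1: [0, 5/2, 0, 15/2, 55/4]
R3 ← R3 + (5)·R2: [0, 0, 0, 0, 0]
2 nonzero rows, so rank(P) = 2.
P has 5 columns; by rank–nullity, nullity = 5 − 2 = 3.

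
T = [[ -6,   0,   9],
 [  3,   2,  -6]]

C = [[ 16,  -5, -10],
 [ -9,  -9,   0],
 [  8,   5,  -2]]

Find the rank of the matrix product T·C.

First compute TC:
[[-24,  75,  42],
 [-18, -63, -18]]
Now row reduce the product.
R2 ← R2 − (3/4)·R1: [0, -477/4, -99/2]
2 nonzero rows, so rank(TC) = 2.

2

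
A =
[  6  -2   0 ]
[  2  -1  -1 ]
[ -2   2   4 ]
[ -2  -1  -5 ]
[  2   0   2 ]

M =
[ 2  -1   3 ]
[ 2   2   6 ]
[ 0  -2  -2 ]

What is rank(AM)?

First compute AM:
[[  8, -10,   6],
 [  2,  -2,   2],
 [  0,  -2,  -2],
 [ -6,  10,  -2],
 [  4,  -6,   2]]
Now row reduce the product.
R2 ← R2 − (1/4)·R1: [0, 1/2, 1/2]
R4 ← R4 + (3/4)·R1: [0, 5/2, 5/2]
R5 ← R5 − (1/2)·R1: [0, -1, -1]
R3 ← R3 + (4)·R2: [0, 0, 0]
R4 ← R4 − (5)·R2: [0, 0, 0]
R5 ← R5 + (2)·R2: [0, 0, 0]
2 nonzero rows, so rank(AM) = 2.

2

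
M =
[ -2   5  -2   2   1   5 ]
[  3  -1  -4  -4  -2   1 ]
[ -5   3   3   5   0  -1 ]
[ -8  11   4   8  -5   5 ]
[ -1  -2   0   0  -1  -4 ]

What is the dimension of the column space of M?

Row reduce to echelon form.
R2 ← R2 + (3/2)·R1: [0, 13/2, -7, -1, -1/2, 17/2]
R3 ← R3 − (5/2)·R1: [0, -19/2, 8, 0, -5/2, -27/2]
R4 ← R4 − (4)·R1: [0, -9, 12, 0, -9, -15]
R5 ← R5 − (1/2)·R1: [0, -9/2, 1, -1, -3/2, -13/2]
R3 ← R3 + (19/13)·R2: [0, 0, -29/13, -19/13, -42/13, -14/13]
R4 ← R4 + (18/13)·R2: [0, 0, 30/13, -18/13, -126/13, -42/13]
R5 ← R5 + (9/13)·R2: [0, 0, -50/13, -22/13, -24/13, -8/13]
R4 ← R4 + (30/29)·R3: [0, 0, 0, -84/29, -378/29, -126/29]
R5 ← R5 − (50/29)·R3: [0, 0, 0, 24/29, 108/29, 36/29]
R5 ← R5 + (2/7)·R4: [0, 0, 0, 0, 0, 0]
Echelon form has 4 nonzero rows, so rank(M) = 4.
The column space has dimension equal to the rank: 4.

4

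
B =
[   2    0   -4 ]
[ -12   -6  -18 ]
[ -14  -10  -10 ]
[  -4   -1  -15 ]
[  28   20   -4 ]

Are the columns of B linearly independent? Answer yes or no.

yes

Row reduce B to echelon form.
R2 ← R2 + (6)·R1: [0, -6, -42]
R3 ← R3 + (7)·R1: [0, -10, -38]
R4 ← R4 + (2)·R1: [0, -1, -23]
R5 ← R5 − (14)·R1: [0, 20, 52]
R3 ← R3 − (5/3)·R2: [0, 0, 32]
R4 ← R4 − (1/6)·R2: [0, 0, -16]
R5 ← R5 + (10/3)·R2: [0, 0, -88]
R4 ← R4 + (1/2)·R3: [0, 0, 0]
R5 ← R5 + (11/4)·R3: [0, 0, 0]
3 pivots among 3 columns.
Every column is a pivot column, so the columns are linearly independent.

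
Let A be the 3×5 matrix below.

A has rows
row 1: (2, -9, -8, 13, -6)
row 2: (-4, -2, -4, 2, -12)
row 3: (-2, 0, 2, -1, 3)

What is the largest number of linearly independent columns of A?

3

Row reduce to echelon form.
R2 ← R2 + (2)·R1: [0, -20, -20, 28, -24]
R3 ← R3 + R1: [0, -9, -6, 12, -3]
R3 ← R3 − (9/20)·R2: [0, 0, 3, -3/5, 39/5]
Echelon form has 3 nonzero rows, so rank(A) = 3.
The rank gives the maximum number of linearly independent columns: 3.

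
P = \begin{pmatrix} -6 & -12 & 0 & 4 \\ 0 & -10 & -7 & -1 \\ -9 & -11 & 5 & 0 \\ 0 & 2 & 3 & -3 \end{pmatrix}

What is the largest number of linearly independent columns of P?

4

Row reduce to echelon form.
R3 ← R3 − (3/2)·R1: [0, 7, 5, -6]
R3 ← R3 + (7/10)·R2: [0, 0, 1/10, -67/10]
R4 ← R4 + (1/5)·R2: [0, 0, 8/5, -16/5]
R4 ← R4 − (16)·R3: [0, 0, 0, 104]
Echelon form has 4 nonzero rows, so rank(P) = 4.
The rank gives the maximum number of linearly independent columns: 4.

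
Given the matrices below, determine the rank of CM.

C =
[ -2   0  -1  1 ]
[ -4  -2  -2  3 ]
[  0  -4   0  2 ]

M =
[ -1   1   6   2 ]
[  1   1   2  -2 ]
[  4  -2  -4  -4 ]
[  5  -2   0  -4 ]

First compute CM:
[[  3,  -2,  -8,  -4],
 [  9,  -8, -20,  -8],
 [  6,  -8,  -8,   0]]
Now row reduce the product.
R2 ← R2 − (3)·R1: [0, -2, 4, 4]
R3 ← R3 − (2)·R1: [0, -4, 8, 8]
R3 ← R3 − (2)·R2: [0, 0, 0, 0]
2 nonzero rows, so rank(CM) = 2.

2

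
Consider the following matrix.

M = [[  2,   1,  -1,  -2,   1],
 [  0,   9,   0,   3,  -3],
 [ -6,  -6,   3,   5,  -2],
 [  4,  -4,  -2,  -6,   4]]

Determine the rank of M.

Row reduce to echelon form.
R3 ← R3 + (3)·R1: [0, -3, 0, -1, 1]
R4 ← R4 − (2)·R1: [0, -6, 0, -2, 2]
R3 ← R3 + (1/3)·R2: [0, 0, 0, 0, 0]
R4 ← R4 + (2/3)·R2: [0, 0, 0, 0, 0]
Echelon form has 2 nonzero rows, so rank(M) = 2.

2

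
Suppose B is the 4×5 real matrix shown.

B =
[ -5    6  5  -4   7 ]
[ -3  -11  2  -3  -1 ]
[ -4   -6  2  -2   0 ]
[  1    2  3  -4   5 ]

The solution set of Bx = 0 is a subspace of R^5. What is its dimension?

2

Row reduce to echelon form.
R2 ← R2 − (3/5)·R1: [0, -73/5, -1, -3/5, -26/5]
R3 ← R3 − (4/5)·R1: [0, -54/5, -2, 6/5, -28/5]
R4 ← R4 + (1/5)·R1: [0, 16/5, 4, -24/5, 32/5]
R3 ← R3 − (54/73)·R2: [0, 0, -92/73, 120/73, -128/73]
R4 ← R4 + (16/73)·R2: [0, 0, 276/73, -360/73, 384/73]
R4 ← R4 + (3)·R3: [0, 0, 0, 0, 0]
3 nonzero rows, so rank(B) = 3.
B has 5 columns; by rank–nullity, nullity = 5 − 3 = 2.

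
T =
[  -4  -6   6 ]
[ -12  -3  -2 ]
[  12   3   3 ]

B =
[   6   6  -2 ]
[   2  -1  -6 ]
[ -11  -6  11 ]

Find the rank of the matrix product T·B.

First compute TB:
[[-102, -54, 110],
 [-56, -57,  20],
 [ 45,  51,  -9]]
Now row reduce the product.
R2 ← R2 − (28/51)·R1: [0, -465/17, -2060/51]
R3 ← R3 + (15/34)·R1: [0, 462/17, 672/17]
R3 ← R3 + (154/155)·R2: [0, 0, -56/93]
3 nonzero rows, so rank(TB) = 3.

3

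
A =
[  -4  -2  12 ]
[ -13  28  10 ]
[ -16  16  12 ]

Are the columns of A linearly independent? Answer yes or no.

yes

Row reduce A to echelon form.
R2 ← R2 − (13/4)·R1: [0, 69/2, -29]
R3 ← R3 − (4)·R1: [0, 24, -36]
R3 ← R3 − (16/23)·R2: [0, 0, -364/23]
3 pivots among 3 columns.
Every column is a pivot column, so the columns are linearly independent.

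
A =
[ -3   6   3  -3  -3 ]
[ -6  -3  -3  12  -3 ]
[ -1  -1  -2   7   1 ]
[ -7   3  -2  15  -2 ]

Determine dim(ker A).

Row reduce to echelon form.
R2 ← R2 − (2)·R1: [0, -15, -9, 18, 3]
R3 ← R3 − (1/3)·R1: [0, -3, -3, 8, 2]
R4 ← R4 − (7/3)·R1: [0, -11, -9, 22, 5]
R3 ← R3 − (1/5)·R2: [0, 0, -6/5, 22/5, 7/5]
R4 ← R4 − (11/15)·R2: [0, 0, -12/5, 44/5, 14/5]
R4 ← R4 − (2)·R3: [0, 0, 0, 0, 0]
3 nonzero rows, so rank(A) = 3.
A has 5 columns; by rank–nullity, nullity = 5 − 3 = 2.

2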